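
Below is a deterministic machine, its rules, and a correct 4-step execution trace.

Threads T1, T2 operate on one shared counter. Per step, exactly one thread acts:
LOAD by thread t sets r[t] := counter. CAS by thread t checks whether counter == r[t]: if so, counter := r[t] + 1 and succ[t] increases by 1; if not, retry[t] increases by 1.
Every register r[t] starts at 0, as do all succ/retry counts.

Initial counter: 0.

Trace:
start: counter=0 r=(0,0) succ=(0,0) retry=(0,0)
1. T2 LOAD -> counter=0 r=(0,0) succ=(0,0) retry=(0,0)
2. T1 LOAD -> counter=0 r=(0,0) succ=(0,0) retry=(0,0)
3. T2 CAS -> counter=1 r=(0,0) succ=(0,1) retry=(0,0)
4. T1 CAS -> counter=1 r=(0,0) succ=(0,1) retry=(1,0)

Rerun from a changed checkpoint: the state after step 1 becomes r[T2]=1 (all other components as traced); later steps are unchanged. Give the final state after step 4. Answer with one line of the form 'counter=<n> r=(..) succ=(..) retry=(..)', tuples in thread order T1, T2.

state after step 1 := counter=0 r=(0,1) succ=(0,0) retry=(0,0)
2. T1 LOAD -> counter=0 r=(0,1) succ=(0,0) retry=(0,0)
3. T2 CAS -> counter=0 r=(0,1) succ=(0,0) retry=(0,1)
4. T1 CAS -> counter=1 r=(0,1) succ=(1,0) retry=(0,1)

counter=1 r=(0,1) succ=(1,0) retry=(0,1)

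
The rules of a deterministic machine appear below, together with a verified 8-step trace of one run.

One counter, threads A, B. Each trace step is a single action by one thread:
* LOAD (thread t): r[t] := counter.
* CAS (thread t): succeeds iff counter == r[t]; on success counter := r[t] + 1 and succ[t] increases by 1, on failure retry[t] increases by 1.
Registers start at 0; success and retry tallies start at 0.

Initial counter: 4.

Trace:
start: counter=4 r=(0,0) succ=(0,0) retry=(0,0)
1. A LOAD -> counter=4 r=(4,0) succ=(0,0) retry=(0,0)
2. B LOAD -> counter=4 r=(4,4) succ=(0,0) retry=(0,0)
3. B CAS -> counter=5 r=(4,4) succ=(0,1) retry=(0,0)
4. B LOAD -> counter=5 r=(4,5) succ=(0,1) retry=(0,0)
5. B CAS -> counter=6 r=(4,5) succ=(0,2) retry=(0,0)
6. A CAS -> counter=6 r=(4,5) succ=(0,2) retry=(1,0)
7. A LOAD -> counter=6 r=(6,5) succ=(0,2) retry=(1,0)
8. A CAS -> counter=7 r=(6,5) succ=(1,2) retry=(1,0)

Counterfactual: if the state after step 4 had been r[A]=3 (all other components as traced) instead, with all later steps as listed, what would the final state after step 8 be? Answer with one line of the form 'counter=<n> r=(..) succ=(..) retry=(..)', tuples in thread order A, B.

counter=7 r=(6,5) succ=(1,2) retry=(1,0)

state after step 4 := counter=5 r=(3,5) succ=(0,1) retry=(0,0)
5. B CAS -> counter=6 r=(3,5) succ=(0,2) retry=(0,0)
6. A CAS -> counter=6 r=(3,5) succ=(0,2) retry=(1,0)
7. A LOAD -> counter=6 r=(6,5) succ=(0,2) retry=(1,0)
8. A CAS -> counter=7 r=(6,5) succ=(1,2) retry=(1,0)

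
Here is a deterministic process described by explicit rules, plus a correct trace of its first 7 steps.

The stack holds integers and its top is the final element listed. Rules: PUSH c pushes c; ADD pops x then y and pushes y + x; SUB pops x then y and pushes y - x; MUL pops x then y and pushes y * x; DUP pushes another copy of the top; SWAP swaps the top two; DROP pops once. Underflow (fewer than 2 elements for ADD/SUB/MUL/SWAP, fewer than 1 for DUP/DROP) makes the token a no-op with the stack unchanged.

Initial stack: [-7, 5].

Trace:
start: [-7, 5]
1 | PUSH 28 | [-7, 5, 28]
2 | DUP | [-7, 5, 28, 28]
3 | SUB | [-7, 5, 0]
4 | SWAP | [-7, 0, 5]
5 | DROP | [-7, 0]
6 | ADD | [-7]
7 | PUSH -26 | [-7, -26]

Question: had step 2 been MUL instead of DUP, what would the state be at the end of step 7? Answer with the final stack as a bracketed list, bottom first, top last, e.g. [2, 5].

(re-executing from step 2 with the substitution; state before step 2: [-7, 5, 28])
2 | MUL | [-7, 140]
3 | SUB | [-147]
4 | SWAP | [-147]
5 | DROP | []
6 | ADD | []
7 | PUSH -26 | [-26]

[-26]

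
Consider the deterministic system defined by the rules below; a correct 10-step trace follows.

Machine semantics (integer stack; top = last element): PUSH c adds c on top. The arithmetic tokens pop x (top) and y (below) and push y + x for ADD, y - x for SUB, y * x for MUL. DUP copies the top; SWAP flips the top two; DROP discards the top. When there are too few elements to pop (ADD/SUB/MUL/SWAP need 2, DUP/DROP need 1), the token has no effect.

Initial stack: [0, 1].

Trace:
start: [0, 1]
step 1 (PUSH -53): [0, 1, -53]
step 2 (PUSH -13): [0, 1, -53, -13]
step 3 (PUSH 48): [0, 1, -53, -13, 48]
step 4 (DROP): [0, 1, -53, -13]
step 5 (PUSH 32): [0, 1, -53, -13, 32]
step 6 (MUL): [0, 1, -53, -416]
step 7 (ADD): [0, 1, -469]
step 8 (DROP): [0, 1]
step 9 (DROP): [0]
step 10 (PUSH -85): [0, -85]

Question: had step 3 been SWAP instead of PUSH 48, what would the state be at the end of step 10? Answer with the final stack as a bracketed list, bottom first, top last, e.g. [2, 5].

(re-executing from step 3 with the substitution; state before step 3: [0, 1, -53, -13])
step 3 (SWAP): [0, 1, -13, -53]
step 4 (DROP): [0, 1, -13]
step 5 (PUSH 32): [0, 1, -13, 32]
step 6 (MUL): [0, 1, -416]
step 7 (ADD): [0, -415]
step 8 (DROP): [0]
step 9 (DROP): []
step 10 (PUSH -85): [-85]

[-85]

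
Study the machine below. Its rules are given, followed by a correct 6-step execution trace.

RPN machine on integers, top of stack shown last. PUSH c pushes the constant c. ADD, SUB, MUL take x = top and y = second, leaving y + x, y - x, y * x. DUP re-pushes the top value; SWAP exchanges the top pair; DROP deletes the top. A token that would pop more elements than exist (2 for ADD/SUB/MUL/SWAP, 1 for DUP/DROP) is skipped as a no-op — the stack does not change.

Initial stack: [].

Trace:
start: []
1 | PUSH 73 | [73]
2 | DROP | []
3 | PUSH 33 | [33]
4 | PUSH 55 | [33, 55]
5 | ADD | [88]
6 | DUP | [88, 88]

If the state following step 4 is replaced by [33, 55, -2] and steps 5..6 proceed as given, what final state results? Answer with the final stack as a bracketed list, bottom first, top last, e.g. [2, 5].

state after step 4 := [33, 55, -2]
5 | ADD | [33, 53]
6 | DUP | [33, 53, 53]

[33, 53, 53]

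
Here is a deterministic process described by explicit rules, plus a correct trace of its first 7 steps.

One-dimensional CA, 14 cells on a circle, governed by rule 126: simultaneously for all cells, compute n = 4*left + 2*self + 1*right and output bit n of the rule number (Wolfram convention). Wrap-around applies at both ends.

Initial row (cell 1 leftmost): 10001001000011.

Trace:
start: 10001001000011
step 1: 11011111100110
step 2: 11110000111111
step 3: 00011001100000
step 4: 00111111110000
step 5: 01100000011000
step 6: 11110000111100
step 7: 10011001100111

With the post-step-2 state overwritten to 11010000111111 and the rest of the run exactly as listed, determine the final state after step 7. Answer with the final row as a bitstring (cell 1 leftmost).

state after step 2 := 11010000111111
step 3: 01111001100000
step 4: 11001111110000
step 5: 11111000011001
step 6: 00001100111111
step 7: 10011111100001

10011111100001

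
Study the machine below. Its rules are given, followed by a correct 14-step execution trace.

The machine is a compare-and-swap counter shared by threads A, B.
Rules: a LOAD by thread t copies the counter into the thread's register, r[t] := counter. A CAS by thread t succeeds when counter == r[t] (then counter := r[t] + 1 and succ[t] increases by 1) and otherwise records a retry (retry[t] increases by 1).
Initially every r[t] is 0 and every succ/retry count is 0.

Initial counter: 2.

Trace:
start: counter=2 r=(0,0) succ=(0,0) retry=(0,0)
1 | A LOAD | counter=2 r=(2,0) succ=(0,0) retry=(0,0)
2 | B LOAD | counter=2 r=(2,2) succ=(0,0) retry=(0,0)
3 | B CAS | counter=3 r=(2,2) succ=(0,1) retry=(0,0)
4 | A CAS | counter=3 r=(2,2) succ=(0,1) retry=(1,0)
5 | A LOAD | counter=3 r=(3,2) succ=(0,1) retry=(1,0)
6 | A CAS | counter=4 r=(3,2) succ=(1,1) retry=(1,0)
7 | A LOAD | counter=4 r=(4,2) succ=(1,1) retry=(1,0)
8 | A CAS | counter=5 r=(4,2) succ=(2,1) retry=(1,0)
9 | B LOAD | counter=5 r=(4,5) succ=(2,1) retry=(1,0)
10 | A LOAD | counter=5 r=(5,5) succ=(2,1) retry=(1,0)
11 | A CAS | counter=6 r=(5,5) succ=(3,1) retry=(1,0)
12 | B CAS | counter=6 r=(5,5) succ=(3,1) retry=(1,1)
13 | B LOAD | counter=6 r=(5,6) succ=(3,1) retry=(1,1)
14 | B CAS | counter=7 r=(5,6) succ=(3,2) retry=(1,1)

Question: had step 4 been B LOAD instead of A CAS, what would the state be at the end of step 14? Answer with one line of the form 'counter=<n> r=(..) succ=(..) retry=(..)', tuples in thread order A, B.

counter=7 r=(5,6) succ=(3,2) retry=(0,1)

(re-executing from step 4 with the substitution; state before step 4: counter=3 r=(2,2) succ=(0,1) retry=(0,0))
4 | B LOAD | counter=3 r=(2,3) succ=(0,1) retry=(0,0)
5 | A LOAD | counter=3 r=(3,3) succ=(0,1) retry=(0,0)
6 | A CAS | counter=4 r=(3,3) succ=(1,1) retry=(0,0)
7 | A LOAD | counter=4 r=(4,3) succ=(1,1) retry=(0,0)
8 | A CAS | counter=5 r=(4,3) succ=(2,1) retry=(0,0)
9 | B LOAD | counter=5 r=(4,5) succ=(2,1) retry=(0,0)
10 | A LOAD | counter=5 r=(5,5) succ=(2,1) retry=(0,0)
11 | A CAS | counter=6 r=(5,5) succ=(3,1) retry=(0,0)
12 | B CAS | counter=6 r=(5,5) succ=(3,1) retry=(0,1)
13 | B LOAD | counter=6 r=(5,6) succ=(3,1) retry=(0,1)
14 | B CAS | counter=7 r=(5,6) succ=(3,2) retry=(0,1)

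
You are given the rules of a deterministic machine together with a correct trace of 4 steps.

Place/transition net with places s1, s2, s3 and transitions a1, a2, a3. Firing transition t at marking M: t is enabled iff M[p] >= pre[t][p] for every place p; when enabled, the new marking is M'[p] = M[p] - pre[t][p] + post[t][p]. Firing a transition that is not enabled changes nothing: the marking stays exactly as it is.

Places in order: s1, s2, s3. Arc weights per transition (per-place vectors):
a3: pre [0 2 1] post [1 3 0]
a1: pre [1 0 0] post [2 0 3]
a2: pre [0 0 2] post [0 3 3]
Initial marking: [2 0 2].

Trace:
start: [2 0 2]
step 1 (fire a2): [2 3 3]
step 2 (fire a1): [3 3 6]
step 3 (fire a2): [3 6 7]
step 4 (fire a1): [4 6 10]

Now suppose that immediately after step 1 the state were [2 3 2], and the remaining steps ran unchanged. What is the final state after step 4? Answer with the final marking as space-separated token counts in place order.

state after step 1 := [2 3 2]
step 2 (fire a1): [3 3 5]
step 3 (fire a2): [3 6 6]
step 4 (fire a1): [4 6 9]

4 6 9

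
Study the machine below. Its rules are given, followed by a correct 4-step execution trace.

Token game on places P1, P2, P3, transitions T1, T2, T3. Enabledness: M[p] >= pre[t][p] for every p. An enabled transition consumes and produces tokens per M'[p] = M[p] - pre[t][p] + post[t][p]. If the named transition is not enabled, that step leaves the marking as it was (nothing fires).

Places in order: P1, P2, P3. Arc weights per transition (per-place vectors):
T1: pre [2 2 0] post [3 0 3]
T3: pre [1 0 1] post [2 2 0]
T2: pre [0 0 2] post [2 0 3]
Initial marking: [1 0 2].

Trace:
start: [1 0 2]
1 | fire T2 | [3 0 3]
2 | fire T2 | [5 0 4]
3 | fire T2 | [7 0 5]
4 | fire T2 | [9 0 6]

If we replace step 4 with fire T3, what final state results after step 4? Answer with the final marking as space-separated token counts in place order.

8 2 4

(re-executing from step 4 with the substitution; state before step 4: [7 0 5])
4 | fire T3 | [8 2 4]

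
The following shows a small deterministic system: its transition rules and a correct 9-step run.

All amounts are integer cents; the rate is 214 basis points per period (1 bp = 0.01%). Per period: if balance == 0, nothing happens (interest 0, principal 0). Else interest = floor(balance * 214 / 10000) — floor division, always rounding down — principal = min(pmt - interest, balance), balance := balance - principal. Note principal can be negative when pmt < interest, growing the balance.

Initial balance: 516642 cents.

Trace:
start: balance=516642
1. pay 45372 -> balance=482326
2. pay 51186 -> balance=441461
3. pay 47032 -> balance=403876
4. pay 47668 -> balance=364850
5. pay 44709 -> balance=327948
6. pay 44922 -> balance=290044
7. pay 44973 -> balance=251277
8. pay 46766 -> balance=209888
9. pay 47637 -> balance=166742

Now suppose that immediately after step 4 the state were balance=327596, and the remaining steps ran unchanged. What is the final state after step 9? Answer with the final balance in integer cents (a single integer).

125327

state after step 4 := balance=327596
5. pay 44709 -> balance=289897
6. pay 44922 -> balance=251178
7. pay 44973 -> balance=211580
8. pay 46766 -> balance=169341
9. pay 47637 -> balance=125327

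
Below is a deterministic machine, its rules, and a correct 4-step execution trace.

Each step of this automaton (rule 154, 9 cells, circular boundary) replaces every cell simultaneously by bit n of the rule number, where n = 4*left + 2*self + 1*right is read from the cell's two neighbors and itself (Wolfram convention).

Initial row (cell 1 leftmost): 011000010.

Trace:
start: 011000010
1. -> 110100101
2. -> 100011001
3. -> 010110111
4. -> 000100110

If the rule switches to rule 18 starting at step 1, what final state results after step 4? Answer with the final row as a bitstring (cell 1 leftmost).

(re-executing steps 1..4 under rule 18; state before step 1: 011000010)
1. -> 100100101
2. -> 011011000
3. -> 100000100
4. -> 010001011

010001011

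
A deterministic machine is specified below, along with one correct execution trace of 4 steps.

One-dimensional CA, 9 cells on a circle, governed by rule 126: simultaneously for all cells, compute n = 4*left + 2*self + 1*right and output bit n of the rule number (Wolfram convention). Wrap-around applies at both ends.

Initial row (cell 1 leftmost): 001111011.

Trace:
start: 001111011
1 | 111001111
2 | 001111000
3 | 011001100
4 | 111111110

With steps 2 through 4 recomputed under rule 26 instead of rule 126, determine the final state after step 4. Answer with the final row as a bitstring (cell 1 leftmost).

(re-executing steps 2..4 under rule 26; state before step 2: 111001111)
2 | 000111000
3 | 001100100
4 | 011011010

011011010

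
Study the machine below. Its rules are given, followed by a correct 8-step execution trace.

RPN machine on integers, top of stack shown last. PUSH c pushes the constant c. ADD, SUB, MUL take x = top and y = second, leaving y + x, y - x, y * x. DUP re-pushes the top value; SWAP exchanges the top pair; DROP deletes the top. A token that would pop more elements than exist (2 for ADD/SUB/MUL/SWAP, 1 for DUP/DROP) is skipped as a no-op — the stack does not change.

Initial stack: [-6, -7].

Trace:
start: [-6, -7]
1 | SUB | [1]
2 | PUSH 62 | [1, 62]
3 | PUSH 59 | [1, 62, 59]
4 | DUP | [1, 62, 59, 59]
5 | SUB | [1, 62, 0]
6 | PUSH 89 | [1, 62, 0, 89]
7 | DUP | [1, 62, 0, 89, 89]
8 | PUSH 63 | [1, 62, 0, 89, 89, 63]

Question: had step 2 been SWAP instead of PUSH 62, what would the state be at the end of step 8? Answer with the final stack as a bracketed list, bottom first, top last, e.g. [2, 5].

(re-executing from step 2 with the substitution; state before step 2: [1])
2 | SWAP | [1]
3 | PUSH 59 | [1, 59]
4 | DUP | [1, 59, 59]
5 | SUB | [1, 0]
6 | PUSH 89 | [1, 0, 89]
7 | DUP | [1, 0, 89, 89]
8 | PUSH 63 | [1, 0, 89, 89, 63]

[1, 0, 89, 89, 63]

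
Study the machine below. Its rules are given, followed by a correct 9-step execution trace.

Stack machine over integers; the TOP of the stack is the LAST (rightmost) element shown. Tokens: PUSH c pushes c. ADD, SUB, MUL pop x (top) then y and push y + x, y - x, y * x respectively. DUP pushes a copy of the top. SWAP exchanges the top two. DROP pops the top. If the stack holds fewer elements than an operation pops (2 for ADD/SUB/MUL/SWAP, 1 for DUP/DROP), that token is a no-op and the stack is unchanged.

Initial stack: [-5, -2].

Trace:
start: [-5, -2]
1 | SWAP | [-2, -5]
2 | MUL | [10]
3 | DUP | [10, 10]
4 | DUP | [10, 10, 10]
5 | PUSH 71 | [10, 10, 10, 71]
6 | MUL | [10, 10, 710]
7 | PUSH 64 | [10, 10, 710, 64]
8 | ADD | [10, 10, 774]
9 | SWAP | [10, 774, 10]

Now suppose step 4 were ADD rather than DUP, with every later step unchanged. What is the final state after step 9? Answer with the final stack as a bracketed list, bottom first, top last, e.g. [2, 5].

(re-executing from step 4 with the substitution; state before step 4: [10, 10])
4 | ADD | [20]
5 | PUSH 71 | [20, 71]
6 | MUL | [1420]
7 | PUSH 64 | [1420, 64]
8 | ADD | [1484]
9 | SWAP | [1484]

[1484]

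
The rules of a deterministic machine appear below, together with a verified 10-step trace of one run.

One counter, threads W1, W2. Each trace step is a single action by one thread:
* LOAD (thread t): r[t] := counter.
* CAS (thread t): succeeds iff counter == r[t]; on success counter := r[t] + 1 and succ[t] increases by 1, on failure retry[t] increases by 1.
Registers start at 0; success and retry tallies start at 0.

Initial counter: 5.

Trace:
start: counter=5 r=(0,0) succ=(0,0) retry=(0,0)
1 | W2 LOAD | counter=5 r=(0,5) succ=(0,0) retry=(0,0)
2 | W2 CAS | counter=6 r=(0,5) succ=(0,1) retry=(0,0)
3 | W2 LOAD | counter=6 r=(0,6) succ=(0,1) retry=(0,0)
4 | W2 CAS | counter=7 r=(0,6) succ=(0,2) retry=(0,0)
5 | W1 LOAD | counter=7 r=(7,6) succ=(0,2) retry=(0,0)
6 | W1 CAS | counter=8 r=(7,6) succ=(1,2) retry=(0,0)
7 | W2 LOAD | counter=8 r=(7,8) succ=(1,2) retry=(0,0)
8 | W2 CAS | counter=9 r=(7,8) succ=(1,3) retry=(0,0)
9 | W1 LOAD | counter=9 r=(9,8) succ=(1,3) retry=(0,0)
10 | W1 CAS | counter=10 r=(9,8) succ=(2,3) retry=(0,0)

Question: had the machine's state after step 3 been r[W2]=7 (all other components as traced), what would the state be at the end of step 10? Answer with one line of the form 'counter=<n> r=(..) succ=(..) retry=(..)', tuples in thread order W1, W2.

state after step 3 := counter=6 r=(0,7) succ=(0,1) retry=(0,0)
4 | W2 CAS | counter=6 r=(0,7) succ=(0,1) retry=(0,1)
5 | W1 LOAD | counter=6 r=(6,7) succ=(0,1) retry=(0,1)
6 | W1 CAS | counter=7 r=(6,7) succ=(1,1) retry=(0,1)
7 | W2 LOAD | counter=7 r=(6,7) succ=(1,1) retry=(0,1)
8 | W2 CAS | counter=8 r=(6,7) succ=(1,2) retry=(0,1)
9 | W1 LOAD | counter=8 r=(8,7) succ=(1,2) retry=(0,1)
10 | W1 CAS | counter=9 r=(8,7) succ=(2,2) retry=(0,1)

counter=9 r=(8,7) succ=(2,2) retry=(0,1)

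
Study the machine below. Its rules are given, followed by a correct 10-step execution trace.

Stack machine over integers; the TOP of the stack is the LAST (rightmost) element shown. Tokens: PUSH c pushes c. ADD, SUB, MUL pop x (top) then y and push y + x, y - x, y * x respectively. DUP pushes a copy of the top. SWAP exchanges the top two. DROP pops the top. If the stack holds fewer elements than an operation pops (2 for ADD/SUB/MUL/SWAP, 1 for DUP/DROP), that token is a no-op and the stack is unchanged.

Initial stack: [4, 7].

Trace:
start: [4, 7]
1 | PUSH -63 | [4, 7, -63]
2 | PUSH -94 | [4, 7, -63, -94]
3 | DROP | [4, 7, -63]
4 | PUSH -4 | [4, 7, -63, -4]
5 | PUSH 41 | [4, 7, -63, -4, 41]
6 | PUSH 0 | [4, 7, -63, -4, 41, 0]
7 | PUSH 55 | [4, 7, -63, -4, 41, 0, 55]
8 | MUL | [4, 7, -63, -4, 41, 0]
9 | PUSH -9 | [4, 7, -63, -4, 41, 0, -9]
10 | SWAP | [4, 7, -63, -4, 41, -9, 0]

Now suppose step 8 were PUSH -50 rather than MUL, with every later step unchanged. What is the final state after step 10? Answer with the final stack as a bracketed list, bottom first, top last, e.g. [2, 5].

[4, 7, -63, -4, 41, 0, 55, -9, -50]

(re-executing from step 8 with the substitution; state before step 8: [4, 7, -63, -4, 41, 0, 55])
8 | PUSH -50 | [4, 7, -63, -4, 41, 0, 55, -50]
9 | PUSH -9 | [4, 7, -63, -4, 41, 0, 55, -50, -9]
10 | SWAP | [4, 7, -63, -4, 41, 0, 55, -9, -50]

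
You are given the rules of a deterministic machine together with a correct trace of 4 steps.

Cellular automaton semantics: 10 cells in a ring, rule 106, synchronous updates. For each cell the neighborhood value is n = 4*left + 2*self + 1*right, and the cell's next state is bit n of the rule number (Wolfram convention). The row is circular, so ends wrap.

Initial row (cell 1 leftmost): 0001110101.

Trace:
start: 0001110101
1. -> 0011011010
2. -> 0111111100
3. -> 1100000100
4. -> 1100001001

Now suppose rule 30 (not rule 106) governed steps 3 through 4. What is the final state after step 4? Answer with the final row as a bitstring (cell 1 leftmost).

(re-executing steps 3..4 under rule 30; state before step 3: 0111111100)
3. -> 1100000010
4. -> 1010000110

1010000110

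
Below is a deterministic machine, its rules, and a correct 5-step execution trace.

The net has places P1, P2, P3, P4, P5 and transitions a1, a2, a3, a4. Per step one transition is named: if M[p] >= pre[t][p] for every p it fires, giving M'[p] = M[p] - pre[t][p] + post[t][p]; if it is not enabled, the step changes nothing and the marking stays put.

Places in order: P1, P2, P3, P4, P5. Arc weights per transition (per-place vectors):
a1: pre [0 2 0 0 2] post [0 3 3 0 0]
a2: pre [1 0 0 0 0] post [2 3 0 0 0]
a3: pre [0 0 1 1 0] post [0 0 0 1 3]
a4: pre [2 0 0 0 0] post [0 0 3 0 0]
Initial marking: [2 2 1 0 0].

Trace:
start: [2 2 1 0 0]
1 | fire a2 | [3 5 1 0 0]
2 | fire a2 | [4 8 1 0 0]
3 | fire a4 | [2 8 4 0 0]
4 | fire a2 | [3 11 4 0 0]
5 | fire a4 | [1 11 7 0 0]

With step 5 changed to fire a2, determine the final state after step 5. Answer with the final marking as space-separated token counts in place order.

4 14 4 0 0

(re-executing from step 5 with the substitution; state before step 5: [3 11 4 0 0])
5 | fire a2 | [4 14 4 0 0]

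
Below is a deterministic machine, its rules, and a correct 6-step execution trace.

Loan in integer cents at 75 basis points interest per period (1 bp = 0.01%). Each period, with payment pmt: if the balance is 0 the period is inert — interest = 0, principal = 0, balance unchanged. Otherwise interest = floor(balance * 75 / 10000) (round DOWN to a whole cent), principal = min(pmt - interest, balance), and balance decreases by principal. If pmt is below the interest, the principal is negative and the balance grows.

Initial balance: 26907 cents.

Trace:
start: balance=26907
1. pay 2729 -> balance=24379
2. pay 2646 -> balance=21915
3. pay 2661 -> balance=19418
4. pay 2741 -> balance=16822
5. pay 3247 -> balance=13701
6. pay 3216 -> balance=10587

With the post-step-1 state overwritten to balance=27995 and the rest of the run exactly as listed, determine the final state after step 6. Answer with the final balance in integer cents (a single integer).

state after step 1 := balance=27995
2. pay 2646 -> balance=25558
3. pay 2661 -> balance=23088
4. pay 2741 -> balance=20520
5. pay 3247 -> balance=17426
6. pay 3216 -> balance=14340

14340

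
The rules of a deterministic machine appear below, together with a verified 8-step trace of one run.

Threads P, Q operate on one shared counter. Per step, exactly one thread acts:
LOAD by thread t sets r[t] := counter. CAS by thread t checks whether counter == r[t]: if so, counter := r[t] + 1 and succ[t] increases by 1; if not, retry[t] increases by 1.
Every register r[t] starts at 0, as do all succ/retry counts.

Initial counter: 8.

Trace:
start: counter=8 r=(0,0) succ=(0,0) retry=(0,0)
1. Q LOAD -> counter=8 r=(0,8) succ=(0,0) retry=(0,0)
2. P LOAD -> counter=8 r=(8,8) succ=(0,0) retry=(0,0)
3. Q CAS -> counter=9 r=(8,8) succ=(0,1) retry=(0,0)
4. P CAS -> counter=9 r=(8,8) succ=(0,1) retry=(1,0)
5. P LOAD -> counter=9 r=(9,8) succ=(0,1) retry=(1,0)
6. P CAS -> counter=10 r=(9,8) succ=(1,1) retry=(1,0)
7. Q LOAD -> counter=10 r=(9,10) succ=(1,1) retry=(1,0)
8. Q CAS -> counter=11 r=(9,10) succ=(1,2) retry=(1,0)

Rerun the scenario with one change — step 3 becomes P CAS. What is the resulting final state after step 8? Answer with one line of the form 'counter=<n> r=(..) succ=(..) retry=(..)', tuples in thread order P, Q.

counter=11 r=(9,10) succ=(2,1) retry=(1,0)

(re-executing from step 3 with the substitution; state before step 3: counter=8 r=(8,8) succ=(0,0) retry=(0,0))
3. P CAS -> counter=9 r=(8,8) succ=(1,0) retry=(0,0)
4. P CAS -> counter=9 r=(8,8) succ=(1,0) retry=(1,0)
5. P LOAD -> counter=9 r=(9,8) succ=(1,0) retry=(1,0)
6. P CAS -> counter=10 r=(9,8) succ=(2,0) retry=(1,0)
7. Q LOAD -> counter=10 r=(9,10) succ=(2,0) retry=(1,0)
8. Q CAS -> counter=11 r=(9,10) succ=(2,1) retry=(1,0)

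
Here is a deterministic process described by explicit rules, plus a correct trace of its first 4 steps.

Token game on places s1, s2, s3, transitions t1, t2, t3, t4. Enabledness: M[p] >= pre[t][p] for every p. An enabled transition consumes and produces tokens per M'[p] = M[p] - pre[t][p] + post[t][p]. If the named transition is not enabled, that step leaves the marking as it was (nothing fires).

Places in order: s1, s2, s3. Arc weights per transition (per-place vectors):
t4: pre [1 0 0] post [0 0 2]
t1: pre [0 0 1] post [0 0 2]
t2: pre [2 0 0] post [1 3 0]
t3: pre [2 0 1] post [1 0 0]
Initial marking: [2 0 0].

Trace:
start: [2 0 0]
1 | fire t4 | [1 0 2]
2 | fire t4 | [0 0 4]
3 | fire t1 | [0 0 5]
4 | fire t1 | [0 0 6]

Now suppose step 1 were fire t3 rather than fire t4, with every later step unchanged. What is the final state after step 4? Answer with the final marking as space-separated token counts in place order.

(re-executing from step 1 with the substitution; state before step 1: [2 0 0])
1 | fire t3 | [2 0 0]
2 | fire t4 | [1 0 2]
3 | fire t1 | [1 0 3]
4 | fire t1 | [1 0 4]

1 0 4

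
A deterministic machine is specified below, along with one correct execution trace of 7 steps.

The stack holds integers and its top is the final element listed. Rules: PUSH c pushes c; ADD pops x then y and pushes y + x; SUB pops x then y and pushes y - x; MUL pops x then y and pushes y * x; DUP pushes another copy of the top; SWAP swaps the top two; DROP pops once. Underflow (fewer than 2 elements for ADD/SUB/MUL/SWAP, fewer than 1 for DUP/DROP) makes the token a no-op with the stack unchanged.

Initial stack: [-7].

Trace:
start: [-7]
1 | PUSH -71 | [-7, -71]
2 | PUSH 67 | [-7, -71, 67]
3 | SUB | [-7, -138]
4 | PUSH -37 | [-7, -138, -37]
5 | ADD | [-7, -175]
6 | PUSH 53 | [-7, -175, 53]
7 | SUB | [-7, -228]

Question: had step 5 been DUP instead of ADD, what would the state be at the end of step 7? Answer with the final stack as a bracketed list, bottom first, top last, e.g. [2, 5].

[-7, -138, -37, -90]

(re-executing from step 5 with the substitution; state before step 5: [-7, -138, -37])
5 | DUP | [-7, -138, -37, -37]
6 | PUSH 53 | [-7, -138, -37, -37, 53]
7 | SUB | [-7, -138, -37, -90]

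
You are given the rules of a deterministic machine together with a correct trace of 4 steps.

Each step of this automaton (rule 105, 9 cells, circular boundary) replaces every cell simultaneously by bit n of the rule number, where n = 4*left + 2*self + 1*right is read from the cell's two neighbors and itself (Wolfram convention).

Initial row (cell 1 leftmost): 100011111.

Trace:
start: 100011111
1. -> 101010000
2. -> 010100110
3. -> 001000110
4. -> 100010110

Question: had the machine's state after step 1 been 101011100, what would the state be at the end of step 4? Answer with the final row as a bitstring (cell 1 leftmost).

state after step 1 := 101011100
2. -> 010110100
3. -> 001111001
4. -> 001001000

001001000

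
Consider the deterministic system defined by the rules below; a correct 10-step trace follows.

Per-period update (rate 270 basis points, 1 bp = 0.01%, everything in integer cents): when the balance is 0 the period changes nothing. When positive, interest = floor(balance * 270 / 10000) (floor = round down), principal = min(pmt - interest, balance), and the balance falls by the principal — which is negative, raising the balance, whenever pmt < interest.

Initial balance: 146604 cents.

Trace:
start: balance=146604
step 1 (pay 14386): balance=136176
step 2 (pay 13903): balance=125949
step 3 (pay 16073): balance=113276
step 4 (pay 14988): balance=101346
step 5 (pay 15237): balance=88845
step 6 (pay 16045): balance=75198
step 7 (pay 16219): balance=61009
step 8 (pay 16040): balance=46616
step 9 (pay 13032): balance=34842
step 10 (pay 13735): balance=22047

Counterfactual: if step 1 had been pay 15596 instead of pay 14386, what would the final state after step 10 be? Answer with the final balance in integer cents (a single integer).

20511

(re-executing from step 1 with the substitution; state before step 1: balance=146604)
step 1 (pay 15596): balance=134966
step 2 (pay 13903): balance=124707
step 3 (pay 16073): balance=112001
step 4 (pay 14988): balance=100037
step 5 (pay 15237): balance=87500
step 6 (pay 16045): balance=73817
step 7 (pay 16219): balance=59591
step 8 (pay 16040): balance=45159
step 9 (pay 13032): balance=33346
step 10 (pay 13735): balance=20511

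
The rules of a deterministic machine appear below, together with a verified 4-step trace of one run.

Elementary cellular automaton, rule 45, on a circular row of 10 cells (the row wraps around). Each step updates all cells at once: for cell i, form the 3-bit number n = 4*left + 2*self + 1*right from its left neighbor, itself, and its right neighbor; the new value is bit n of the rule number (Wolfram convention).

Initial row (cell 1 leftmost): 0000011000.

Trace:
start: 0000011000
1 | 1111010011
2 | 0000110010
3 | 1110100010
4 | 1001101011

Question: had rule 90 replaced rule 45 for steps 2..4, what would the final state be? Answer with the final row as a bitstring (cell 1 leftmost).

(re-executing steps 2..4 under rule 90; state before step 2: 1111010011)
2 | 0001001110
3 | 0010111011
4 | 1100101011

1100101011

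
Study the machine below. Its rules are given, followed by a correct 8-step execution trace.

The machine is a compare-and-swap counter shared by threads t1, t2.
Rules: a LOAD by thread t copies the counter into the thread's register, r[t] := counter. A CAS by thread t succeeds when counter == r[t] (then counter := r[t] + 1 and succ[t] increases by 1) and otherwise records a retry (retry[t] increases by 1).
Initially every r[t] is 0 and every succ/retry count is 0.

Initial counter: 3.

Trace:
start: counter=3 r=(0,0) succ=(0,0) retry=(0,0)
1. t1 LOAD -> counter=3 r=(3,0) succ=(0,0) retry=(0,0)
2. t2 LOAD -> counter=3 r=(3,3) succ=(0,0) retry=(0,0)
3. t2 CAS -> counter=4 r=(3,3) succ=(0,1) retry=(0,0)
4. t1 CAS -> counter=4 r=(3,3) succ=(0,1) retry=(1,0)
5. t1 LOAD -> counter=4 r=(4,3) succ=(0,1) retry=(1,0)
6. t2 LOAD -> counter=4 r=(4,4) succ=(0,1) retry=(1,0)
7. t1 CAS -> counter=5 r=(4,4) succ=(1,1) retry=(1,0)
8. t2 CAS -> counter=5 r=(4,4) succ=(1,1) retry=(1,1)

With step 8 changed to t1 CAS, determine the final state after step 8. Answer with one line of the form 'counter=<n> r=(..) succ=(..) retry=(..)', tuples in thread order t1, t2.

(re-executing from step 8 with the substitution; state before step 8: counter=5 r=(4,4) succ=(1,1) retry=(1,0))
8. t1 CAS -> counter=5 r=(4,4) succ=(1,1) retry=(2,0)

counter=5 r=(4,4) succ=(1,1) retry=(2,0)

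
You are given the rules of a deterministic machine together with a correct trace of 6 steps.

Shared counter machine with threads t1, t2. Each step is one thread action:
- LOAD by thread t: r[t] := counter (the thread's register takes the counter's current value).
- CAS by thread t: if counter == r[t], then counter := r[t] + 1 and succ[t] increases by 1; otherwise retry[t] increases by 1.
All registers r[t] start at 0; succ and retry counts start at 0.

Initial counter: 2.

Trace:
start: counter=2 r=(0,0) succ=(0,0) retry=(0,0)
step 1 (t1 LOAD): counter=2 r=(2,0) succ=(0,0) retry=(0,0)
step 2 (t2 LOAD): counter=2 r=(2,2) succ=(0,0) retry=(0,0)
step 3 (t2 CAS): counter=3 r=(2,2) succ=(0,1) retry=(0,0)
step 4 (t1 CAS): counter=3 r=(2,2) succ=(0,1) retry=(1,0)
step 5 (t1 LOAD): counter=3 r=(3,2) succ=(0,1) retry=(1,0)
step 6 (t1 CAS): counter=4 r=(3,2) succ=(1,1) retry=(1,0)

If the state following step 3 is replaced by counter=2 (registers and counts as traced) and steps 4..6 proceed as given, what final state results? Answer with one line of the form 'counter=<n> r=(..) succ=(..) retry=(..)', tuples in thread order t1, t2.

state after step 3 := counter=2 r=(2,2) succ=(0,1) retry=(0,0)
step 4 (t1 CAS): counter=3 r=(2,2) succ=(1,1) retry=(0,0)
step 5 (t1 LOAD): counter=3 r=(3,2) succ=(1,1) retry=(0,0)
step 6 (t1 CAS): counter=4 r=(3,2) succ=(2,1) retry=(0,0)

counter=4 r=(3,2) succ=(2,1) retry=(0,0)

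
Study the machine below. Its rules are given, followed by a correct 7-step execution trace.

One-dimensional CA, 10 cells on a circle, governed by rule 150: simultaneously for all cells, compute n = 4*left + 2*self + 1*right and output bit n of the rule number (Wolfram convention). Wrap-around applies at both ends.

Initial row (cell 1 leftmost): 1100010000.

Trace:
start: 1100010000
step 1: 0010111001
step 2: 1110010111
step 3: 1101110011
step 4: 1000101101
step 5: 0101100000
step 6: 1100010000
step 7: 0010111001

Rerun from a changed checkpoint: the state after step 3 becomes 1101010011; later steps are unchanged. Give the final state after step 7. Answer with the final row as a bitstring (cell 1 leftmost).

1010011011

state after step 3 := 1101010011
step 4: 1001011101
step 5: 0111001000
step 6: 1010111100
step 7: 1010011011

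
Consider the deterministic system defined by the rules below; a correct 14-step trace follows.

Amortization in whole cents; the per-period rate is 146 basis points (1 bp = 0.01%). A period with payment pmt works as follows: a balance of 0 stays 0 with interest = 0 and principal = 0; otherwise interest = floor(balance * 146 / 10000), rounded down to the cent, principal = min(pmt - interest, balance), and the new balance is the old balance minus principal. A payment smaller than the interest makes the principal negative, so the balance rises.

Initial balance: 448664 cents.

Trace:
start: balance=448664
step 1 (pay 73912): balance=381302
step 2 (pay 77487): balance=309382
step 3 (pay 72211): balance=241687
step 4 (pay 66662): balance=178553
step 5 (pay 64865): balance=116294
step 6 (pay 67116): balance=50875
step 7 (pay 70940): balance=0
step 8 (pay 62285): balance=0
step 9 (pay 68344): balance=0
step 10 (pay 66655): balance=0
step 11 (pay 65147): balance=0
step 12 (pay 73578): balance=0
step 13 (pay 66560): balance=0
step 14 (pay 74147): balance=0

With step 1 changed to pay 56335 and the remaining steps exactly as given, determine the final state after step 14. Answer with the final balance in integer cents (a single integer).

(re-executing from step 1 with the substitution; state before step 1: balance=448664)
step 1 (pay 56335): balance=398879
step 2 (pay 77487): balance=327215
step 3 (pay 72211): balance=259781
step 4 (pay 66662): balance=196911
step 5 (pay 64865): balance=134920
step 6 (pay 67116): balance=69773
step 7 (pay 70940): balance=0
step 8 (pay 62285): balance=0
step 9 (pay 68344): balance=0
step 10 (pay 66655): balance=0
step 11 (pay 65147): balance=0
step 12 (pay 73578): balance=0
step 13 (pay 66560): balance=0
step 14 (pay 74147): balance=0

0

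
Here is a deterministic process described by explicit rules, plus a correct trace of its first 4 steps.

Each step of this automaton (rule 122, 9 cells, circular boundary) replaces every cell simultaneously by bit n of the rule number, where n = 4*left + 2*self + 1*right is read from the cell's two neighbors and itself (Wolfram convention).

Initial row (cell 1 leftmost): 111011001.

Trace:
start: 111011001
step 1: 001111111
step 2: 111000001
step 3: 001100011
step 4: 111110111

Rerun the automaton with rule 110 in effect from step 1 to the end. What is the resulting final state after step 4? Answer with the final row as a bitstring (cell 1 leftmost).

(re-executing steps 1..4 under rule 110; state before step 1: 111011001)
step 1: 001111011
step 2: 011001111
step 3: 111011001
step 4: 001111011

001111011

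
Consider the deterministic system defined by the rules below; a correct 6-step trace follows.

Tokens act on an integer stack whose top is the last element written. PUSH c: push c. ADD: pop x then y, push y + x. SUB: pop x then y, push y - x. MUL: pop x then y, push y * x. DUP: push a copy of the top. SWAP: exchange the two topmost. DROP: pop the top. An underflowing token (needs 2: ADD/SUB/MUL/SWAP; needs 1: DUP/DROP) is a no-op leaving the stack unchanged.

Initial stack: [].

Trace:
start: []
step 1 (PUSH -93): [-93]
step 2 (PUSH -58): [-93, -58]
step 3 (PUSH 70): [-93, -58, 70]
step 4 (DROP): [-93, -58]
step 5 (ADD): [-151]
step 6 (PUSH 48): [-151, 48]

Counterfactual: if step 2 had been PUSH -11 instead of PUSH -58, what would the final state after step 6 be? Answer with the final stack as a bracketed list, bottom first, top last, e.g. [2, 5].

(re-executing from step 2 with the substitution; state before step 2: [-93])
step 2 (PUSH -11): [-93, -11]
step 3 (PUSH 70): [-93, -11, 70]
step 4 (DROP): [-93, -11]
step 5 (ADD): [-104]
step 6 (PUSH 48): [-104, 48]

[-104, 48]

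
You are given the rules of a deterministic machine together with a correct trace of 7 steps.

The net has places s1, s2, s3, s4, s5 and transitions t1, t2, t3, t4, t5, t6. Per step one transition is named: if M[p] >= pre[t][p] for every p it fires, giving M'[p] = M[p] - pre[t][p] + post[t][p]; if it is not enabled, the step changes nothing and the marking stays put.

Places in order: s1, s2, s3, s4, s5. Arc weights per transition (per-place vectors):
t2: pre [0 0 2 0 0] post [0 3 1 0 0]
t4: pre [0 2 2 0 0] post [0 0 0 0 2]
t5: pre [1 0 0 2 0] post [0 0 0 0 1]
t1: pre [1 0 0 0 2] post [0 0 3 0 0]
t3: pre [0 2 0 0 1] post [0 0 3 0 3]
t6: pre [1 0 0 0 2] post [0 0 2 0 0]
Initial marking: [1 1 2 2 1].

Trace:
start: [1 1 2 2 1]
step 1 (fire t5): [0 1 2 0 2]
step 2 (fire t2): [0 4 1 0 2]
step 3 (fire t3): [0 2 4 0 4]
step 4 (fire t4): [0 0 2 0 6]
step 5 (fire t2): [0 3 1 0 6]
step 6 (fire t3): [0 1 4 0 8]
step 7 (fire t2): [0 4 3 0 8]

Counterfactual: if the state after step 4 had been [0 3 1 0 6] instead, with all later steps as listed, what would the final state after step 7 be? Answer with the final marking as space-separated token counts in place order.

state after step 4 := [0 3 1 0 6]
step 5 (fire t2): [0 3 1 0 6]
step 6 (fire t3): [0 1 4 0 8]
step 7 (fire t2): [0 4 3 0 8]

0 4 3 0 8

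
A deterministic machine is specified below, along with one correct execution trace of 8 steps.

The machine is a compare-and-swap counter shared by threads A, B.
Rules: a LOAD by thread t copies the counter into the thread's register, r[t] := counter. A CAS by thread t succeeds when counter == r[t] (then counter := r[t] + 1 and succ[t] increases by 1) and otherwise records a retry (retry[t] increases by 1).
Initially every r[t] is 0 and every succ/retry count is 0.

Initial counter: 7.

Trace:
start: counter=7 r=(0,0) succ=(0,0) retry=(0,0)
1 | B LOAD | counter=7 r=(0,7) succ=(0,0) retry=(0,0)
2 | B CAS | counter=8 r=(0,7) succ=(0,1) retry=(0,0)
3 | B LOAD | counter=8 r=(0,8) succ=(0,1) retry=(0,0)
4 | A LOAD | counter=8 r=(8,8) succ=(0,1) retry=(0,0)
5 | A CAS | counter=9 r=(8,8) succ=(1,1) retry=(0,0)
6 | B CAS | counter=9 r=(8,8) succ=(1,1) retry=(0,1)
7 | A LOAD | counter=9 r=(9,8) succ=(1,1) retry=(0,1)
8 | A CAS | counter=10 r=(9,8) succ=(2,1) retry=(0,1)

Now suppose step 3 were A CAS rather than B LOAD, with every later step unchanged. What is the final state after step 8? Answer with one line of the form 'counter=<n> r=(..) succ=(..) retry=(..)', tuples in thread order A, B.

(re-executing from step 3 with the substitution; state before step 3: counter=8 r=(0,7) succ=(0,1) retry=(0,0))
3 | A CAS | counter=8 r=(0,7) succ=(0,1) retry=(1,0)
4 | A LOAD | counter=8 r=(8,7) succ=(0,1) retry=(1,0)
5 | A CAS | counter=9 r=(8,7) succ=(1,1) retry=(1,0)
6 | B CAS | counter=9 r=(8,7) succ=(1,1) retry=(1,1)
7 | A LOAD | counter=9 r=(9,7) succ=(1,1) retry=(1,1)
8 | A CAS | counter=10 r=(9,7) succ=(2,1) retry=(1,1)

counter=10 r=(9,7) succ=(2,1) retry=(1,1)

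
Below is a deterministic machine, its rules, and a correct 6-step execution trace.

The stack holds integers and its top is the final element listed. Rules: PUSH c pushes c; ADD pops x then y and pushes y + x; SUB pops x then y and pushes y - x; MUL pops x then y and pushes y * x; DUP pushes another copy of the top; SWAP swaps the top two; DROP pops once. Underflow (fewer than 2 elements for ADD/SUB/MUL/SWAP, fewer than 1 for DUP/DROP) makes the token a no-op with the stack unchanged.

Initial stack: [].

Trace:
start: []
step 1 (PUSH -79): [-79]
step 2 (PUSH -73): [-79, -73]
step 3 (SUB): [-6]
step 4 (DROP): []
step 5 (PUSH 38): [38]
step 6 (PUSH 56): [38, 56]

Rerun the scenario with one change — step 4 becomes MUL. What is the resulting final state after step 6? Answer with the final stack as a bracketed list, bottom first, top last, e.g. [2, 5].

[-6, 38, 56]

(re-executing from step 4 with the substitution; state before step 4: [-6])
step 4 (MUL): [-6]
step 5 (PUSH 38): [-6, 38]
step 6 (PUSH 56): [-6, 38, 56]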